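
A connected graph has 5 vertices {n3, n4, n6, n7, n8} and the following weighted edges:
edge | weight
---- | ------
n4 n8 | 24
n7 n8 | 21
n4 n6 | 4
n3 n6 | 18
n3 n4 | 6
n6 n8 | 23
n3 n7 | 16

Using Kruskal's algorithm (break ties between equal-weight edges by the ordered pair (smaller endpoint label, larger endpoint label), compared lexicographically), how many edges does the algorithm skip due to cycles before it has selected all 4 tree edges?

1

Sort edges by weight, then run Kruskal:
n4 n6 (4): add — endpoints in different components.
n3 n4 (6): add — endpoints in different components.
n3 n7 (16): add — endpoints in different components.
n3 n6 (18): skip — n3 and n6 already connected.
n7 n8 (21): add — endpoints in different components.
Edges rejected before the tree was complete: 1.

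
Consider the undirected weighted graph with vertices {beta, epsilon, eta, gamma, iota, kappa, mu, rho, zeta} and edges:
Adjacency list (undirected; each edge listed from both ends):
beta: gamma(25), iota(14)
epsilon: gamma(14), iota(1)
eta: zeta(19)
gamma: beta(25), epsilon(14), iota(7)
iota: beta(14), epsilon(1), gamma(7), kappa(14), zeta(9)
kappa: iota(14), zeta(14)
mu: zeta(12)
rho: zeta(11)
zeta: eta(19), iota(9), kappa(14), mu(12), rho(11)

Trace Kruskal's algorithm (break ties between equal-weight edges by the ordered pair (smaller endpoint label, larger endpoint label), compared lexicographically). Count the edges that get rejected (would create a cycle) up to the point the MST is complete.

Kruskal's algorithm — process edges by increasing weight (ties by edge label):
epsilon–iota (1): add — endpoints in different components.
gamma–iota (7): add — endpoints in different components.
iota–zeta (9): add — endpoints in different components.
rho–zeta (11): add — endpoints in different components.
mu–zeta (12): add — endpoints in different components.
beta–iota (14): add — endpoints in different components.
epsilon–gamma (14): skip — epsilon and gamma already connected.
iota–kappa (14): add — endpoints in different components.
kappa–zeta (14): skip — zeta and kappa already connected.
eta–zeta (19): add — endpoints in different components.
Edges rejected before the tree was complete: 2.

2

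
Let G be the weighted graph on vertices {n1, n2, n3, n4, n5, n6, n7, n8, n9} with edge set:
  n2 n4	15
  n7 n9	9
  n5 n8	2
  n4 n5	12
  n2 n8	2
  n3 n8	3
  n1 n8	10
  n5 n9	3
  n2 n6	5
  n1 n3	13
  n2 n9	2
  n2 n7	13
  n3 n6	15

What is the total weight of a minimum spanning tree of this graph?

Grow the tree from n8 using Prim:
Step 1: cheapest edge leaving the tree is n2 n8 (2); add n2.
Step 2: cheapest edge leaving the tree is n5 n8 (2); add n5.
Step 3: cheapest edge leaving the tree is n2 n9 (2); add n9.
Step 4: cheapest edge leaving the tree is n3 n8 (3); add n3.
Step 5: cheapest edge leaving the tree is n2 n6 (5); add n6.
Step 6: cheapest edge leaving the tree is n7 n9 (9); add n7.
Step 7: cheapest edge leaving the tree is n1 n8 (10); add n1.
Step 8: cheapest edge leaving the tree is n4 n5 (12); add n4.
MST edges: n2 n8, n5 n8, n2 n9, n3 n8, n2 n6, n7 n9, n1 n8, n4 n5; total weight 2+2+2+3+5+9+10+12 = 45.

45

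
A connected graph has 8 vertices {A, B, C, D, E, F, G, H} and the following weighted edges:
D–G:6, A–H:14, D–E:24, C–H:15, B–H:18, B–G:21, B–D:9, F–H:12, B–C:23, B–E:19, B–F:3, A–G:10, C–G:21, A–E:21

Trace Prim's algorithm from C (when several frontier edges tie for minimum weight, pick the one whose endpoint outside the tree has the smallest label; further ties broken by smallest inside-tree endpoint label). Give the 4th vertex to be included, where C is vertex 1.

Prim's algorithm from C:
Step 1: cheapest edge leaving the tree is C–H (15); add H.
Step 2: cheapest edge leaving the tree is F–H (12); add F.
Step 3: cheapest edge leaving the tree is B–F (3); add B.
Step 4: cheapest edge leaving the tree is B–D (9); add D.
Step 5: cheapest edge leaving the tree is D–G (6); add G.
Step 6: cheapest edge leaving the tree is A–G (10); add A.
Step 7: cheapest edge leaving the tree is B–E (19); add E.
Vertex order: C, H, F, B, D, G, A, E. The 4th vertex is B.

B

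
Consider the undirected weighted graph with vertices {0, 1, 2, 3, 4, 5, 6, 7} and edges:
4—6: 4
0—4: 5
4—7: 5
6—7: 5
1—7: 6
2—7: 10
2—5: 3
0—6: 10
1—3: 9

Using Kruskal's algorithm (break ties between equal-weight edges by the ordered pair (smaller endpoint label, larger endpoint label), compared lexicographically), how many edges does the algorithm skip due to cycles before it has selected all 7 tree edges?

2

Kruskal's algorithm — process edges by increasing weight (ties by edge label):
2—5 (3): add — endpoints in different components.
4—6 (4): add — endpoints in different components.
0—4 (5): add — endpoints in different components.
4—7 (5): add — endpoints in different components.
6—7 (5): skip — 6 and 7 already connected.
1—7 (6): add — endpoints in different components.
1—3 (9): add — endpoints in different components.
0—6 (10): skip — 0 and 6 already connected.
2—7 (10): add — endpoints in different components.
Edges rejected before the tree was complete: 2.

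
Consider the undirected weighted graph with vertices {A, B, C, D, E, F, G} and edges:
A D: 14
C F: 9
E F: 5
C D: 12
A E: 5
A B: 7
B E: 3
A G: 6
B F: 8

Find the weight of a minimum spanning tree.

40

Kruskal's algorithm — process edges by increasing weight (ties by edge label):
B E (3): add — endpoints in different components.
A E (5): add — endpoints in different components.
E F (5): add — endpoints in different components.
A G (6): add — endpoints in different components.
A B (7): skip — A and B already connected.
B F (8): skip — B and F already connected.
C F (9): add — endpoints in different components.
C D (12): add — endpoints in different components.
MST edges: B E, A E, E F, A G, C F, C D; total weight 3+5+5+6+9+12 = 40.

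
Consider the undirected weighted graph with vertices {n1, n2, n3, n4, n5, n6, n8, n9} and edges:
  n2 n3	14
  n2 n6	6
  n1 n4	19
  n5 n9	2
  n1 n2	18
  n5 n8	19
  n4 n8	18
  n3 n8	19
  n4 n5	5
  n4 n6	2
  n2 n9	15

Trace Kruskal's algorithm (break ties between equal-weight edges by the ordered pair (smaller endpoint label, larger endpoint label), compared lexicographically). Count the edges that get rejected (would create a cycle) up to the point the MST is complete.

Sort edges by weight, then run Kruskal:
n4 n6 (2): add — endpoints in different components.
n5 n9 (2): add — endpoints in different components.
n4 n5 (5): add — endpoints in different components.
n2 n6 (6): add — endpoints in different components.
n2 n3 (14): add — endpoints in different components.
n2 n9 (15): skip — n2 and n9 already connected.
n1 n2 (18): add — endpoints in different components.
n4 n8 (18): add — endpoints in different components.
Edges rejected before the tree was complete: 1.

1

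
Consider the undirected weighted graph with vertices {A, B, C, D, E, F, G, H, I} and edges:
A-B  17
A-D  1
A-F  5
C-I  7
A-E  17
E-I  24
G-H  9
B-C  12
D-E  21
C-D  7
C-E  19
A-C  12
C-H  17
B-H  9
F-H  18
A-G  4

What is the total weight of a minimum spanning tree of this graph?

Grow the tree from G using Prim:
Step 1: cheapest edge leaving the tree is A-G (4); add A.
Step 2: cheapest edge leaving the tree is A-D (1); add D.
Step 3: cheapest edge leaving the tree is A-F (5); add F.
Step 4: cheapest edge leaving the tree is C-D (7); add C.
Step 5: cheapest edge leaving the tree is C-I (7); add I.
Step 6: cheapest edge leaving the tree is G-H (9); add H.
Step 7: cheapest edge leaving the tree is B-H (9); add B.
Step 8: cheapest edge leaving the tree is A-E (17); add E.
MST edges: A-G, A-D, A-F, C-D, C-I, G-H, B-H, A-E; total weight 4+1+5+7+7+9+9+17 = 59.

59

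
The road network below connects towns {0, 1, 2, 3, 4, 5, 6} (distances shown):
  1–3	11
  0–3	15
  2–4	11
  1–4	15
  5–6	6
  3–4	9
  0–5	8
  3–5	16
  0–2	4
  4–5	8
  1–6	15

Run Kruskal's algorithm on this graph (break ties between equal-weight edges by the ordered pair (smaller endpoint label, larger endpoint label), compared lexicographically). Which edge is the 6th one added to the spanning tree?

Kruskal's algorithm — process edges by increasing weight (ties by edge label):
0–2 (4): add. Components now {0,2} {1} {3} {4} {5} {6}
5–6 (6): add. Components now {0,2} {1} {3} {4} {5,6}
0–5 (8): add. Components now {0,2,5,6} {1} {3} {4}
4–5 (8): add. Components now {0,2,4,5,6} {1} {3}
3–4 (9): add. Components now {0,2,3,4,5,6} {1}
1–3 (11): add. Components now {0,1,2,3,4,5,6}
The 6th edge added is 1–3.

1-3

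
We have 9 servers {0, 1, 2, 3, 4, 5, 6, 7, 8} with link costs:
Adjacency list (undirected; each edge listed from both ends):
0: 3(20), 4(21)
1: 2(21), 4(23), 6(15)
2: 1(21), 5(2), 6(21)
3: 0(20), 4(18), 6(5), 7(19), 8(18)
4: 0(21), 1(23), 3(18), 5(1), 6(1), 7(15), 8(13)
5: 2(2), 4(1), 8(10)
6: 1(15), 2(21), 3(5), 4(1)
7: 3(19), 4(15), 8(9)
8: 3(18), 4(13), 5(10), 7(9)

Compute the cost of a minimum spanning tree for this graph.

Grow the tree from 3 using Prim:
Step 1: cheapest edge leaving the tree is 3-6 (5); add 6.
Step 2: cheapest edge leaving the tree is 4-6 (1); add 4.
Step 3: cheapest edge leaving the tree is 4-5 (1); add 5.
Step 4: cheapest edge leaving the tree is 2-5 (2); add 2.
Step 5: cheapest edge leaving the tree is 5-8 (10); add 8.
Step 6: cheapest edge leaving the tree is 7-8 (9); add 7.
Step 7: cheapest edge leaving the tree is 1-6 (15); add 1.
Step 8: cheapest edge leaving the tree is 0-3 (20); add 0.
MST edges: 3-6, 4-6, 4-5, 2-5, 5-8, 7-8, 1-6, 0-3; total weight 5+1+1+2+10+9+15+20 = 63.

63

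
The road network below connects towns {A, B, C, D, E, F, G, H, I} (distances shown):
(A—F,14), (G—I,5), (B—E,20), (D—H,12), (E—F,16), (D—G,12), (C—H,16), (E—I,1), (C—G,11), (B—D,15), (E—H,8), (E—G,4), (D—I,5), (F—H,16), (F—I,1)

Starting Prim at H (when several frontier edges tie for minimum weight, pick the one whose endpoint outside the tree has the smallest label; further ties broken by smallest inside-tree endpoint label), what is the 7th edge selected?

Prim, starting at H.
Step 1: cheapest edge leaving the tree is E—H (8); add E.
Step 2: cheapest edge leaving the tree is E—I (1); add I.
Step 3: cheapest edge leaving the tree is F—I (1); add F.
Step 4: cheapest edge leaving the tree is E—G (4); add G.
Step 5: cheapest edge leaving the tree is D—I (5); add D.
Step 6: cheapest edge leaving the tree is C—G (11); add C.
Step 7: cheapest edge leaving the tree is A—F (14); add A.
Step 8: cheapest edge leaving the tree is B—D (15); add B.
The 7th edge added is A—F.

A-F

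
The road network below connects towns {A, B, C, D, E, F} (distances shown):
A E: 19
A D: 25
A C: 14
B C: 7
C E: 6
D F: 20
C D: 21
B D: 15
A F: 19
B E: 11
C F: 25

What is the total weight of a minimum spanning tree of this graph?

61

Prim's algorithm from C:
Step 1: frontier [C E 6, B C 7, A C 14, C D 21, C F 25] → take C E (6); add E.
Step 2: frontier [B C 7, A C 14, C D 21, C F 25, B E 11, A E 19] → take B C (7); add B.
Step 3: frontier [B D 15, A C 14, C D 21, C F 25, A E 19] → take A C (14); add A.
Step 4: frontier [A F 19, A D 25, B D 15, C D 21, C F 25] → take B D (15); add D.
Step 5: frontier [A F 19, C F 25, D F 20] → take A F (19); add F.
MST edges: C E, B C, A C, B D, A F; total weight 6+7+14+15+19 = 61.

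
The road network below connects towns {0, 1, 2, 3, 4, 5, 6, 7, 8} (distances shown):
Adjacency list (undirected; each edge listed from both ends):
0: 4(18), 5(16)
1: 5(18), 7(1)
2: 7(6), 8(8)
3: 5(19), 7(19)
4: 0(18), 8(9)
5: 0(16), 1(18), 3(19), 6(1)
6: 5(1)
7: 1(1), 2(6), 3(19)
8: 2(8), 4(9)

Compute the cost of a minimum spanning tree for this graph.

78

Prim, starting at 7.
Step 1: frontier [1–7 1, 2–7 6, 3–7 19] → take 1–7 (1); add 1.
Step 2: frontier [1–5 18, 2–7 6, 3–7 19] → take 2–7 (6); add 2.
Step 3: frontier [1–5 18, 2–8 8, 3–7 19] → take 2–8 (8); add 8.
Step 4: frontier [1–5 18, 3–7 19, 4–8 9] → take 4–8 (9); add 4.
Step 5: frontier [1–5 18, 0–4 18, 3–7 19] → take 0–4 (18); add 0.
Step 6: frontier [0–5 16, 1–5 18, 3–7 19] → take 0–5 (16); add 5.
Step 7: frontier [5–6 1, 3–5 19, 3–7 19] → take 5–6 (1); add 6.
Step 8: frontier [3–5 19, 3–7 19] → take 3–5 (19); add 3.
MST edges: 1–7, 2–7, 2–8, 4–8, 0–4, 0–5, 5–6, 3–5; total weight 1+6+8+9+18+16+1+19 = 78.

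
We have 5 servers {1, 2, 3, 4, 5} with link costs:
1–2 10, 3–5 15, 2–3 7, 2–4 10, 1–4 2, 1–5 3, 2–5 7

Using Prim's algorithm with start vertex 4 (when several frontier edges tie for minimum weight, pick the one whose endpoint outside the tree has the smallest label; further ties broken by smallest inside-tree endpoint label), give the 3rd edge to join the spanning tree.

Grow the tree from 4 using Prim:
Step 1: cheapest edge leaving the tree is 1–4 (2); add 1.
Step 2: cheapest edge leaving the tree is 1–5 (3); add 5.
Step 3: cheapest edge leaving the tree is 2–5 (7); add 2.
Step 4: cheapest edge leaving the tree is 2–3 (7); add 3.
The 3rd edge added is 2–5.

2-5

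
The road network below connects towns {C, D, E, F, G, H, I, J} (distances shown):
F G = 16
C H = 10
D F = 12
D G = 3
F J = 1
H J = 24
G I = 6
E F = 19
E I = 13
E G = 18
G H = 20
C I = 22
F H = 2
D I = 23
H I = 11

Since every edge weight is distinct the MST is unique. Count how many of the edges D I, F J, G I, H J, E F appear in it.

2

Sort edges by weight, then run Kruskal:
F J (1): add — endpoints in different components.
F H (2): add — endpoints in different components.
D G (3): add — endpoints in different components.
G I (6): add — endpoints in different components.
C H (10): add — endpoints in different components.
H I (11): add — endpoints in different components.
D F (12): skip — D and F already connected.
E I (13): add — endpoints in different components.
MST edge set: {F J, F H, D G, G I, C H, H I, E I}.
Of the listed edges, {F J, G I} are in the MST → 2.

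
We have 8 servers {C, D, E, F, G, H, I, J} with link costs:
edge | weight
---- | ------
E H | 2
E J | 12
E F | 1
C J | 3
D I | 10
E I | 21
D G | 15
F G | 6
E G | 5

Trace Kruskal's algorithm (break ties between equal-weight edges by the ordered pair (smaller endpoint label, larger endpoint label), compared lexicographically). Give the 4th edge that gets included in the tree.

Kruskal's algorithm — process edges by increasing weight (ties by edge label):
E F (1): add — endpoints in different components.
E H (2): add — endpoints in different components.
C J (3): add — endpoints in different components.
E G (5): add — endpoints in different components.
F G (6): skip — F and G already connected.
D I (10): add — endpoints in different components.
E J (12): add — endpoints in different components.
D G (15): add — endpoints in different components.
The 4th edge added is E G.

E-G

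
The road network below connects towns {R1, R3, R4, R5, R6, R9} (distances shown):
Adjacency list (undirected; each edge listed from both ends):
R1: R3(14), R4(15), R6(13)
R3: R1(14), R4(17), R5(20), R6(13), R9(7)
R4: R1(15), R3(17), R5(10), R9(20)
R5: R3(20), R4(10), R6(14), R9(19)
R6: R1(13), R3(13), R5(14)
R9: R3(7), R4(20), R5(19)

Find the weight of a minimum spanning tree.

57

Sort edges by weight, then run Kruskal:
R3-R9 (7): add. Components now {R1} {R3,R9} {R4} {R6} {R5}
R4-R5 (10): add. Components now {R1} {R3,R9} {R4,R5} {R6}
R1-R6 (13): add. Components now {R1,R6} {R3,R9} {R4,R5}
R3-R6 (13): add. Components now {R1,R3,R6,R9} {R4,R5}
R1-R3 (14): skip — R1 and R3 already connected.
R5-R6 (14): add. Components now {R1,R3,R4,R5,R6,R9}
MST edges: R3-R9, R4-R5, R1-R6, R3-R6, R5-R6; total weight 7+10+13+13+14 = 57.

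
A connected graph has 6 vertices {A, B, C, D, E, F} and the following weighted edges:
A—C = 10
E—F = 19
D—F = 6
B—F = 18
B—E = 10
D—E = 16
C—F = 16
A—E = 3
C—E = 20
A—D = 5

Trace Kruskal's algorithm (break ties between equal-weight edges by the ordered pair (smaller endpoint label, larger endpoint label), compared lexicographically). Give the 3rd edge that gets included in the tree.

Sort edges by weight, then run Kruskal:
A—E (3): add — endpoints in different components.
A—D (5): add — endpoints in different components.
D—F (6): add — endpoints in different components.
A—C (10): add — endpoints in different components.
B—E (10): add — endpoints in different components.
The 3rd edge added is D—F.

D-F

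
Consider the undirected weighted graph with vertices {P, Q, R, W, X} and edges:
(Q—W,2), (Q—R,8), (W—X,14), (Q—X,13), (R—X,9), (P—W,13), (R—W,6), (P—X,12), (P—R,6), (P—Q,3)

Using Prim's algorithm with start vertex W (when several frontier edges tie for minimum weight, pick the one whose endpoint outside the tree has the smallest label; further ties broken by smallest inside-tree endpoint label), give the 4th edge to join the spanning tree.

R-X

Prim's algorithm from W:
Step 1: cheapest edge leaving the tree is Q—W (2); add Q.
Step 2: cheapest edge leaving the tree is P—Q (3); add P.
Step 3: cheapest edge leaving the tree is P—R (6); add R.
Step 4: cheapest edge leaving the tree is R—X (9); add X.
The 4th edge added is R—X.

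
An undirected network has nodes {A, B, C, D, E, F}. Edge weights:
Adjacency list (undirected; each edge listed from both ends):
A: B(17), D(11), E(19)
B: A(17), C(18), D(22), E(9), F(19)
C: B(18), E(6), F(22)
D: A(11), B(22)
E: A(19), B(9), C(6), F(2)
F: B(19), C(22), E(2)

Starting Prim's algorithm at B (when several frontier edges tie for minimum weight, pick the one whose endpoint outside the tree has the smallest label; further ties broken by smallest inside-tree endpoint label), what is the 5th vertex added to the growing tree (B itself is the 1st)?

Prim's algorithm from B:
Step 1: cheapest edge leaving the tree is B-E (9); add E.
Step 2: cheapest edge leaving the tree is E-F (2); add F.
Step 3: cheapest edge leaving the tree is C-E (6); add C.
Step 4: cheapest edge leaving the tree is A-B (17); add A.
Step 5: cheapest edge leaving the tree is A-D (11); add D.
Vertex order: B, E, F, C, A, D. The 5th vertex is A.

A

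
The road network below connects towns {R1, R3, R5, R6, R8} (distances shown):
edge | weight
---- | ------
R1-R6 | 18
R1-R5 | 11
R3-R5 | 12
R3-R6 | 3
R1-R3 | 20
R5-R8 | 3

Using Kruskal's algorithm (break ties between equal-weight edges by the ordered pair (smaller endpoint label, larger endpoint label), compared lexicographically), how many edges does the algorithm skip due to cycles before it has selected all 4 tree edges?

0

Kruskal: consider edges lightest-first.
R3-R6 (3): add — endpoints in different components.
R5-R8 (3): add — endpoints in different components.
R1-R5 (11): add — endpoints in different components.
R3-R5 (12): add — endpoints in different components.
Edges rejected before the tree was complete: 0.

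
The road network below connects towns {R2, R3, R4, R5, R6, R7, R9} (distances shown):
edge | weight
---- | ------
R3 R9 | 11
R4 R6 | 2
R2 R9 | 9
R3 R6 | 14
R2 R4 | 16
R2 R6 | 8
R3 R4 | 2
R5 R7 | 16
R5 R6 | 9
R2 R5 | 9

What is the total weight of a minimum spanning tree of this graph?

Sort edges by weight, then run Kruskal:
R3 R4 (2): add — endpoints in different components.
R4 R6 (2): add — endpoints in different components.
R2 R6 (8): add — endpoints in different components.
R2 R5 (9): add — endpoints in different components.
R2 R9 (9): add — endpoints in different components.
R5 R6 (9): skip — R6 and R5 already connected.
R3 R9 (11): skip — R9 and R3 already connected.
R3 R6 (14): skip — R6 and R3 already connected.
R2 R4 (16): skip — R2 and R4 already connected.
R5 R7 (16): add — endpoints in different components.
MST edges: R3 R4, R4 R6, R2 R6, R2 R5, R2 R9, R5 R7; total weight 2+2+8+9+9+16 = 46.

46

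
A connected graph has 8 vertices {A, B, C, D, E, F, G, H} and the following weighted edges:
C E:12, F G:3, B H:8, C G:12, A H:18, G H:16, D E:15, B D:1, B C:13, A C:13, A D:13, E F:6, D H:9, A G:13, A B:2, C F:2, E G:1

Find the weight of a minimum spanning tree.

30

Prim, starting at C.
Step 1: cheapest edge leaving the tree is C F (2); add F.
Step 2: cheapest edge leaving the tree is F G (3); add G.
Step 3: cheapest edge leaving the tree is E G (1); add E.
Step 4: cheapest edge leaving the tree is A C (13); add A.
Step 5: cheapest edge leaving the tree is A B (2); add B.
Step 6: cheapest edge leaving the tree is B D (1); add D.
Step 7: cheapest edge leaving the tree is B H (8); add H.
MST edges: C F, F G, E G, A C, A B, B D, B H; total weight 2+3+1+13+2+1+8 = 30.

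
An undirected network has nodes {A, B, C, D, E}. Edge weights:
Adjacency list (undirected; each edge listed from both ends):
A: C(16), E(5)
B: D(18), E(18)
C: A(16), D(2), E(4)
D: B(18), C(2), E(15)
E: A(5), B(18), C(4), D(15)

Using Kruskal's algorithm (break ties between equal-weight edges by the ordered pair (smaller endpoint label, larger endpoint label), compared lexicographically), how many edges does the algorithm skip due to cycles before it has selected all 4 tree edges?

2

Sort edges by weight, then run Kruskal:
C–D (2): add — endpoints in different components.
C–E (4): add — endpoints in different components.
A–E (5): add — endpoints in different components.
D–E (15): skip — D and E already connected.
A–C (16): skip — A and C already connected.
B–D (18): add — endpoints in different components.
Edges rejected before the tree was complete: 2.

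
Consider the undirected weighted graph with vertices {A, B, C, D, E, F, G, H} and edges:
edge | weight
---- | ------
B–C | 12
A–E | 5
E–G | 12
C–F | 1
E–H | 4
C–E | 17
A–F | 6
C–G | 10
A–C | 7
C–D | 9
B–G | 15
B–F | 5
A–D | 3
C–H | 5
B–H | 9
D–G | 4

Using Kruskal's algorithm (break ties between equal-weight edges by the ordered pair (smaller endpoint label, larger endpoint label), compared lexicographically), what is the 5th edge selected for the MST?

Kruskal's algorithm — process edges by increasing weight (ties by edge label):
C–F (1): add — endpoints in different components.
A–D (3): add — endpoints in different components.
D–G (4): add — endpoints in different components.
E–H (4): add — endpoints in different components.
A–E (5): add — endpoints in different components.
B–F (5): add — endpoints in different components.
C–H (5): add — endpoints in different components.
The 5th edge added is A–E.

A-E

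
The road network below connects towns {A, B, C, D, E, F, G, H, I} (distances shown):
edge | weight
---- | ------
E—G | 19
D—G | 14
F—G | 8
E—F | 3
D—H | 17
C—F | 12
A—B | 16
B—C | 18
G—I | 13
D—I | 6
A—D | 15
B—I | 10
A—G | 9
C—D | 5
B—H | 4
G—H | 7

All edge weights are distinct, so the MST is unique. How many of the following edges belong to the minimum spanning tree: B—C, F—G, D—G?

1

Sort edges by weight, then run Kruskal:
E—F (3): add — endpoints in different components.
B—H (4): add — endpoints in different components.
C—D (5): add — endpoints in different components.
D—I (6): add — endpoints in different components.
G—H (7): add — endpoints in different components.
F—G (8): add — endpoints in different components.
A—G (9): add — endpoints in different components.
B—I (10): add — endpoints in different components.
MST edge set: {E—F, B—H, C—D, D—I, G—H, F—G, A—G, B—I}.
Of the listed edges, {F—G} are in the MST → 1.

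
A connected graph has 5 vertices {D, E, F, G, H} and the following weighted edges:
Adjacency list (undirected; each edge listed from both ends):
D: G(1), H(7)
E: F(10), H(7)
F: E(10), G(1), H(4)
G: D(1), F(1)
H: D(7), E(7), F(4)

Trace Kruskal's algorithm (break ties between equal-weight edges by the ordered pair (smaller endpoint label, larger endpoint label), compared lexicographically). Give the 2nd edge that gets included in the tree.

F-G

Kruskal: consider edges lightest-first.
D G (1): add. Components now {D,G} {E} {F} {H}
F G (1): add. Components now {D,F,G} {E} {H}
F H (4): add. Components now {D,F,G,H} {E}
D H (7): skip — D and H already connected.
E H (7): add. Components now {D,E,F,G,H}
The 2nd edge added is F G.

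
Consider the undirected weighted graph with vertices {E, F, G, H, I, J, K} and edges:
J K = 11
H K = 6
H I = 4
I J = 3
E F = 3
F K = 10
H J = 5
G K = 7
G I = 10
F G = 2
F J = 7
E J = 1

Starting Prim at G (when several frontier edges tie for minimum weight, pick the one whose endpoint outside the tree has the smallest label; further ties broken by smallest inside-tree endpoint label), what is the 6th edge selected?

H-K

Prim, starting at G.
Step 1: cheapest edge leaving the tree is F G (2); add F.
Step 2: cheapest edge leaving the tree is E F (3); add E.
Step 3: cheapest edge leaving the tree is E J (1); add J.
Step 4: cheapest edge leaving the tree is I J (3); add I.
Step 5: cheapest edge leaving the tree is H I (4); add H.
Step 6: cheapest edge leaving the tree is H K (6); add K.
The 6th edge added is H K.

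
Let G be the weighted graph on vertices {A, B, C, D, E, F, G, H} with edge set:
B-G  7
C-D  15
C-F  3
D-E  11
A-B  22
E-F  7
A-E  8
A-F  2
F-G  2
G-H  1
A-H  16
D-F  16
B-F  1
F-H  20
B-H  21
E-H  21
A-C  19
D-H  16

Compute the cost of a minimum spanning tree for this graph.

27

Kruskal's algorithm — process edges by increasing weight (ties by edge label):
B-F (1): add — endpoints in different components.
G-H (1): add — endpoints in different components.
A-F (2): add — endpoints in different components.
F-G (2): add — endpoints in different components.
C-F (3): add — endpoints in different components.
B-G (7): skip — B and G already connected.
E-F (7): add — endpoints in different components.
A-E (8): skip — A and E already connected.
D-E (11): add — endpoints in different components.
MST edges: B-F, G-H, A-F, F-G, C-F, E-F, D-E; total weight 1+1+2+2+3+7+11 = 27.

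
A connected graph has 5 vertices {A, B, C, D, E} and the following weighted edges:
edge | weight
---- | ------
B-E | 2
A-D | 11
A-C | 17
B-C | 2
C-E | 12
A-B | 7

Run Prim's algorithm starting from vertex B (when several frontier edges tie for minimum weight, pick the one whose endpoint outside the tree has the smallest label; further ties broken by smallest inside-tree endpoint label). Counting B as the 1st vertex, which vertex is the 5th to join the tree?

D

Grow the tree from B using Prim:
Step 1: cheapest edge leaving the tree is B-C (2); add C.
Step 2: cheapest edge leaving the tree is B-E (2); add E.
Step 3: cheapest edge leaving the tree is A-B (7); add A.
Step 4: cheapest edge leaving the tree is A-D (11); add D.
Vertex order: B, C, E, A, D. The 5th vertex is D.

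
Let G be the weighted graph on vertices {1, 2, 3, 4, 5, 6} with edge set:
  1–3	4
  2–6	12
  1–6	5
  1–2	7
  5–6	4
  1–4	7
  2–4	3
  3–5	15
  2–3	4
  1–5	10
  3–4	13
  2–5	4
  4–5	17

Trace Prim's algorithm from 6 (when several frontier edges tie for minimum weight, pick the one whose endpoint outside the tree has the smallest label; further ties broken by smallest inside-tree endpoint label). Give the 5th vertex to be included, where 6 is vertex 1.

3

Prim, starting at 6.
Step 1: cheapest edge leaving the tree is 5–6 (4); add 5.
Step 2: cheapest edge leaving the tree is 2–5 (4); add 2.
Step 3: cheapest edge leaving the tree is 2–4 (3); add 4.
Step 4: cheapest edge leaving the tree is 2–3 (4); add 3.
Step 5: cheapest edge leaving the tree is 1–3 (4); add 1.
Vertex order: 6, 5, 2, 4, 3, 1. The 5th vertex is 3.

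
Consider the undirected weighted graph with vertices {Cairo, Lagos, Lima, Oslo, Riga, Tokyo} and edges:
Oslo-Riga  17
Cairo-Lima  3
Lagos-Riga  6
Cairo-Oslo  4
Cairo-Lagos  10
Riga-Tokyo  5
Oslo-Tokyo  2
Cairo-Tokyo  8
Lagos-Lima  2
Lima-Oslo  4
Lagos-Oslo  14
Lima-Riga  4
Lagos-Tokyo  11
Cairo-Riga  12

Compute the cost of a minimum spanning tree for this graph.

Prim, starting at Cairo.
Step 1: cheapest edge leaving the tree is Cairo-Lima (3); add Lima.
Step 2: cheapest edge leaving the tree is Lagos-Lima (2); add Lagos.
Step 3: cheapest edge leaving the tree is Cairo-Oslo (4); add Oslo.
Step 4: cheapest edge leaving the tree is Oslo-Tokyo (2); add Tokyo.
Step 5: cheapest edge leaving the tree is Lima-Riga (4); add Riga.
MST edges: Cairo-Lima, Lagos-Lima, Cairo-Oslo, Oslo-Tokyo, Lima-Riga; total weight 3+2+4+2+4 = 15.

15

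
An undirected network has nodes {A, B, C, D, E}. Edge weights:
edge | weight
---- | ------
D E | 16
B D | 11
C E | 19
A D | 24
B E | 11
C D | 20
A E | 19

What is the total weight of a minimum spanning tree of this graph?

60

Kruskal's algorithm — process edges by increasing weight (ties by edge label):
B D (11): add. Components now {A} {B,D} {C} {E}
B E (11): add. Components now {A} {B,D,E} {C}
D E (16): skip — D and E already connected.
A E (19): add. Components now {A,B,D,E} {C}
C E (19): add. Components now {A,B,C,D,E}
MST edges: B D, B E, A E, C E; total weight 11+11+19+19 = 60.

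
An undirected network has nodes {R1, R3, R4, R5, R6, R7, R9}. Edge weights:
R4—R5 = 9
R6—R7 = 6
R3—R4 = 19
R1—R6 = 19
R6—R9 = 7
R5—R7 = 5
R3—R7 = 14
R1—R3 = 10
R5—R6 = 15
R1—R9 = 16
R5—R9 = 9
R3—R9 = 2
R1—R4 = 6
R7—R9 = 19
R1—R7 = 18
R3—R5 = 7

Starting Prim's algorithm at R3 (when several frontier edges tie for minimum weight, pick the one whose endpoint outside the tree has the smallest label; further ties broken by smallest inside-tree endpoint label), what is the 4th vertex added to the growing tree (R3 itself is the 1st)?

R7

Grow the tree from R3 using Prim:
Step 1: cheapest edge leaving the tree is R3—R9 (2); add R9.
Step 2: cheapest edge leaving the tree is R3—R5 (7); add R5.
Step 3: cheapest edge leaving the tree is R5—R7 (5); add R7.
Step 4: cheapest edge leaving the tree is R6—R7 (6); add R6.
Step 5: cheapest edge leaving the tree is R4—R5 (9); add R4.
Step 6: cheapest edge leaving the tree is R1—R4 (6); add R1.
Vertex order: R3, R9, R5, R7, R6, R4, R1. The 4th vertex is R7.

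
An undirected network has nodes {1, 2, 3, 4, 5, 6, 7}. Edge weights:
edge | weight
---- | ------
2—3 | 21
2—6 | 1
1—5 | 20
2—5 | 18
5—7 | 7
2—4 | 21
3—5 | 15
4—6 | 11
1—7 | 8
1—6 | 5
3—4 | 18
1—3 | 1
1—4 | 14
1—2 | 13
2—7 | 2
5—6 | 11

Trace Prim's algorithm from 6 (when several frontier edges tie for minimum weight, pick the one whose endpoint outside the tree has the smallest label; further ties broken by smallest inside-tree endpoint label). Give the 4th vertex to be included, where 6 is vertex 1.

Prim's algorithm from 6:
Step 1: cheapest edge leaving the tree is 2—6 (1); add 2.
Step 2: cheapest edge leaving the tree is 2—7 (2); add 7.
Step 3: cheapest edge leaving the tree is 1—6 (5); add 1.
Step 4: cheapest edge leaving the tree is 1—3 (1); add 3.
Step 5: cheapest edge leaving the tree is 5—7 (7); add 5.
Step 6: cheapest edge leaving the tree is 4—6 (11); add 4.
Vertex order: 6, 2, 7, 1, 3, 5, 4. The 4th vertex is 1.

1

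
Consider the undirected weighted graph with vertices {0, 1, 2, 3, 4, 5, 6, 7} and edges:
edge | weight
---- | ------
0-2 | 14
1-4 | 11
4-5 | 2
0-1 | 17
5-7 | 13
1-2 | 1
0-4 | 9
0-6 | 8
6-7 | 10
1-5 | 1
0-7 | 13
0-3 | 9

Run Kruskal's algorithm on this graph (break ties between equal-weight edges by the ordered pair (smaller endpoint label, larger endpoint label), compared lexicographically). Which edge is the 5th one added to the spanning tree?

Sort edges by weight, then run Kruskal:
1-2 (1): add — endpoints in different components.
1-5 (1): add — endpoints in different components.
4-5 (2): add — endpoints in different components.
0-6 (8): add — endpoints in different components.
0-3 (9): add — endpoints in different components.
0-4 (9): add — endpoints in different components.
6-7 (10): add — endpoints in different components.
The 5th edge added is 0-3.

0-3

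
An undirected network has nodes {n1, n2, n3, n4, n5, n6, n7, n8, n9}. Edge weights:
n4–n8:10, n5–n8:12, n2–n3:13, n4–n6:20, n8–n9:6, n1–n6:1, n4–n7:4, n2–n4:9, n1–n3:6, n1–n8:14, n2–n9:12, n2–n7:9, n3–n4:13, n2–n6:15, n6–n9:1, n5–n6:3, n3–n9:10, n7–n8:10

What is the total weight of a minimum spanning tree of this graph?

40

Prim, starting at n6.
Step 1: cheapest edge leaving the tree is n1–n6 (1); add n1.
Step 2: cheapest edge leaving the tree is n6–n9 (1); add n9.
Step 3: cheapest edge leaving the tree is n5–n6 (3); add n5.
Step 4: cheapest edge leaving the tree is n1–n3 (6); add n3.
Step 5: cheapest edge leaving the tree is n8–n9 (6); add n8.
Step 6: cheapest edge leaving the tree is n4–n8 (10); add n4.
Step 7: cheapest edge leaving the tree is n4–n7 (4); add n7.
Step 8: cheapest edge leaving the tree is n2–n4 (9); add n2.
MST edges: n1–n6, n6–n9, n5–n6, n1–n3, n8–n9, n4–n8, n4–n7, n2–n4; total weight 1+1+3+6+6+10+4+9 = 40.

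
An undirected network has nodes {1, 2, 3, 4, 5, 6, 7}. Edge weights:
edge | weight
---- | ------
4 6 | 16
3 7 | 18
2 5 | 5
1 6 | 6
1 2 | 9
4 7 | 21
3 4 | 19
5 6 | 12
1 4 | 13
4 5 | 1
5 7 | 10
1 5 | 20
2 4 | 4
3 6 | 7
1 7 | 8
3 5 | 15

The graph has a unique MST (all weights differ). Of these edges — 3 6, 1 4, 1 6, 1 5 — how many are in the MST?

Sort edges by weight, then run Kruskal:
4 5 (1): add. Components now {1} {2} {3} {4,5} {6} {7}
2 4 (4): add. Components now {1} {2,4,5} {3} {6} {7}
2 5 (5): skip — 2 and 5 already connected.
1 6 (6): add. Components now {1,6} {2,4,5} {3} {7}
3 6 (7): add. Components now {1,3,6} {2,4,5} {7}
1 7 (8): add. Components now {1,3,6,7} {2,4,5}
1 2 (9): add. Components now {1,2,3,4,5,6,7}
MST edge set: {4 5, 2 4, 1 6, 3 6, 1 7, 1 2}.
Of the listed edges, {3 6, 1 6} are in the MST → 2.

2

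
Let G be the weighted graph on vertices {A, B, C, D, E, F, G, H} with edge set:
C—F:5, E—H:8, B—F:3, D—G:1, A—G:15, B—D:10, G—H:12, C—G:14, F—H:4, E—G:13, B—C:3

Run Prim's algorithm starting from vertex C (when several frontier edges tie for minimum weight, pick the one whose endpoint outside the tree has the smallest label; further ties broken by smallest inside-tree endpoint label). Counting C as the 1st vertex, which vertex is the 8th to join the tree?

Prim, starting at C.
Step 1: cheapest edge leaving the tree is B—C (3); add B.
Step 2: cheapest edge leaving the tree is B—F (3); add F.
Step 3: cheapest edge leaving the tree is F—H (4); add H.
Step 4: cheapest edge leaving the tree is E—H (8); add E.
Step 5: cheapest edge leaving the tree is B—D (10); add D.
Step 6: cheapest edge leaving the tree is D—G (1); add G.
Step 7: cheapest edge leaving the tree is A—G (15); add A.
Vertex order: C, B, F, H, E, D, G, A. The 8th vertex is A.

A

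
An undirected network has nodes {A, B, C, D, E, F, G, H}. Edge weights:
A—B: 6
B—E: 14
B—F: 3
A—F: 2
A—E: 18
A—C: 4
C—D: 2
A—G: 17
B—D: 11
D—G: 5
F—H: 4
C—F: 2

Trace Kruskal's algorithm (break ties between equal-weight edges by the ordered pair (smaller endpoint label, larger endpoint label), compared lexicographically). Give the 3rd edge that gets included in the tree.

Kruskal's algorithm — process edges by increasing weight (ties by edge label):
A—F (2): add — endpoints in different components.
C—D (2): add — endpoints in different components.
C—F (2): add — endpoints in different components.
B—F (3): add — endpoints in different components.
A—C (4): skip — A and C already connected.
F—H (4): add — endpoints in different components.
D—G (5): add — endpoints in different components.
A—B (6): skip — A and B already connected.
B—D (11): skip — B and D already connected.
B—E (14): add — endpoints in different components.
The 3rd edge added is C—F.

C-F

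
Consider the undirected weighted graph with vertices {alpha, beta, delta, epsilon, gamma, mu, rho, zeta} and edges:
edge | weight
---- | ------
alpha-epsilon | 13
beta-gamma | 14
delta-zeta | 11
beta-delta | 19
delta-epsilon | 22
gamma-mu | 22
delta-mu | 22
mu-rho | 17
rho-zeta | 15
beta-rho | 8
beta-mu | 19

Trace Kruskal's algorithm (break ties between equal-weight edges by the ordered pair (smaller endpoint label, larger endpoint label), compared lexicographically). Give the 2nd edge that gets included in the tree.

delta-zeta

Kruskal's algorithm — process edges by increasing weight (ties by edge label):
beta-rho (8): add — endpoints in different components.
delta-zeta (11): add — endpoints in different components.
alpha-epsilon (13): add — endpoints in different components.
beta-gamma (14): add — endpoints in different components.
rho-zeta (15): add — endpoints in different components.
mu-rho (17): add — endpoints in different components.
beta-delta (19): skip — beta and delta already connected.
beta-mu (19): skip — beta and mu already connected.
delta-epsilon (22): add — endpoints in different components.
The 2nd edge added is delta-zeta.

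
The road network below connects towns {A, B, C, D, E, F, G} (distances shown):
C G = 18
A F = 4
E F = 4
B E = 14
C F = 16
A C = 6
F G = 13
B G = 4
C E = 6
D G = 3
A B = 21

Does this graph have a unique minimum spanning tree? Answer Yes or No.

No

Kruskal's algorithm — process edges by increasing weight (ties by edge label):
D G (3): add — endpoints in different components.
A F (4): add — endpoints in different components.
B G (4): add — endpoints in different components.
E F (4): add — endpoints in different components.
A C (6): add — endpoints in different components.
C E (6): skip — C and E already connected.
F G (13): add — endpoints in different components.
Non-tree edge C E has weight 6, equal to the heaviest edge on its tree cycle — swapping gives another MST of the same weight. Not unique.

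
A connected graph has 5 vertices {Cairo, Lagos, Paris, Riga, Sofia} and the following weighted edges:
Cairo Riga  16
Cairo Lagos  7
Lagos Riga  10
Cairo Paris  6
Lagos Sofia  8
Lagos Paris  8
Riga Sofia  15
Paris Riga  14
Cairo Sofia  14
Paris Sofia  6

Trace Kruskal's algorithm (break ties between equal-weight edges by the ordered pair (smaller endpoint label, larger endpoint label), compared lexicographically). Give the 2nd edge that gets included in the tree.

Sort edges by weight, then run Kruskal:
Cairo Paris (6): add — endpoints in different components.
Paris Sofia (6): add — endpoints in different components.
Cairo Lagos (7): add — endpoints in different components.
Lagos Paris (8): skip — Paris and Lagos already connected.
Lagos Sofia (8): skip — Sofia and Lagos already connected.
Lagos Riga (10): add — endpoints in different components.
The 2nd edge added is Paris Sofia.

Paris-Sofia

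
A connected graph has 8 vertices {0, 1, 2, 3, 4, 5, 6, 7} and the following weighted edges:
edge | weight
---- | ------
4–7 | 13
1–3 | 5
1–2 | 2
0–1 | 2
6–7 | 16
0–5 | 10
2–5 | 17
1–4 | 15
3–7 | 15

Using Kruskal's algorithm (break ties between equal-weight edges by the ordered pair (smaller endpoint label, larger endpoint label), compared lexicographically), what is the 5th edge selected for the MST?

Kruskal: consider edges lightest-first.
0–1 (2): add — endpoints in different components.
1–2 (2): add — endpoints in different components.
1–3 (5): add — endpoints in different components.
0–5 (10): add — endpoints in different components.
4–7 (13): add — endpoints in different components.
1–4 (15): add — endpoints in different components.
3–7 (15): skip — 3 and 7 already connected.
6–7 (16): add — endpoints in different components.
The 5th edge added is 4–7.

4-7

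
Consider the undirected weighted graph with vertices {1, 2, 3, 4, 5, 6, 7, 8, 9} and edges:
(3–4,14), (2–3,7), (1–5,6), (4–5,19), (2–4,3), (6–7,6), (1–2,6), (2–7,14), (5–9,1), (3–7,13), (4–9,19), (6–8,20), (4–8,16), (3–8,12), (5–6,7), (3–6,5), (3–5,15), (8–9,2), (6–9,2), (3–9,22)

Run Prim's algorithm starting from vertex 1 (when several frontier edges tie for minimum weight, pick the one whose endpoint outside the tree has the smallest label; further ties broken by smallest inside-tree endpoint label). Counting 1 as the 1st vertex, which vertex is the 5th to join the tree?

Grow the tree from 1 using Prim:
Step 1: cheapest edge leaving the tree is 1–2 (6); add 2.
Step 2: cheapest edge leaving the tree is 2–4 (3); add 4.
Step 3: cheapest edge leaving the tree is 1–5 (6); add 5.
Step 4: cheapest edge leaving the tree is 5–9 (1); add 9.
Step 5: cheapest edge leaving the tree is 6–9 (2); add 6.
Step 6: cheapest edge leaving the tree is 8–9 (2); add 8.
Step 7: cheapest edge leaving the tree is 3–6 (5); add 3.
Step 8: cheapest edge leaving the tree is 6–7 (6); add 7.
Vertex order: 1, 2, 4, 5, 9, 6, 8, 3, 7. The 5th vertex is 9.

9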